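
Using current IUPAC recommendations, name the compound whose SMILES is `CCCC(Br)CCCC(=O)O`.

5-bromooctanoic acid

The longest carbon chain that includes the –COOH group has 8 carbons, so the parent hydride is octane.
A carboxylic acid (terminal –COOH) is the principal characteristic group, giving the suffix -oic acid.
Number the chain so that the carboxylic acid carbon is C-1 by definition.
This places a bromo group at C-5.
Assembling the pieces gives 5-bromooctanoic acid.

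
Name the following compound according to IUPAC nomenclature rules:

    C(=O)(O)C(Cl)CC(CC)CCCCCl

2,8-dichloro-4-ethyloctanoic acid

Counting along the main chain through the –COOH group gives 8 carbons: the parent is octane.
The highest-priority functional group is a carboxylic acid (terminal –COOH), so the name ends in -oic acid.
Choose the numbering such that the carboxylic acid carbon is C-1 by definition.
That gives chloro groups at C-2 and C-8; an ethyl group at C-4.
Prefixes are listed alphabetically: chloro, ethyl.
Putting it together: 2,8-dichloro-4-ethyloctanoic acid.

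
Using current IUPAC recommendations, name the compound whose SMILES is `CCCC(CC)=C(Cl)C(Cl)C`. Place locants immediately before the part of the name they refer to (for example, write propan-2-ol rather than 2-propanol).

The longest carbon chain that includes the multiple bond has 7 carbons, so the parent hydride is heptane.
A C=C double bond in the chain gives the infix -ene-.
Choose the numbering such that numbering from this end puts the double bond at C-3 rather than C-4.
With this numbering: the double bond between C-3 and C-4; chloro groups at C-2 and C-3; an ethyl group at C-4.
Substituent prefixes are cited in alphabetical order (multiplying prefixes like di-/tri- are ignored for ordering).
The name is 2,3-dichloro-4-ethylhept-3-ene.

2,3-dichloro-4-ethylhept-3-ene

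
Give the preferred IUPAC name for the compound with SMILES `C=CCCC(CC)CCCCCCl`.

The longest carbon chain that includes the multiple bond has 10 carbons, so the parent hydride is decane.
A C=C double bond in the chain gives the infix -ene-.
Number the chain so that numbering from this end puts the double bond at C-1 rather than C-9.
With this numbering: the double bond between C-1 and C-2; a chloro group at C-10; an ethyl group at C-5.
Prefixes are listed alphabetically: chloro, ethyl.
The name is 10-chloro-5-ethyldec-1-ene.

10-chloro-5-ethyldec-1-ene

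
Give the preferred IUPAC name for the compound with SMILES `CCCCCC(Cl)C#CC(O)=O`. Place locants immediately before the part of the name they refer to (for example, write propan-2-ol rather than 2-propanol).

4-chloronon-2-ynoic acid

The longest carbon chain that includes the –COOH group and the multiple bond has 9 carbons, so the parent hydride is nonane.
The highest-priority functional group is a carboxylic acid (terminal –COOH), so the name ends in -oic acid.
The chain contains a C≡C triple bond, so the unsaturation ending is -yne.
Choose the numbering such that the carboxylic acid carbon is C-1 by definition.
With this numbering: the triple bond between C-2 and C-3; a chloro group at C-4.
Putting it together: 4-chloronon-2-ynoic acid.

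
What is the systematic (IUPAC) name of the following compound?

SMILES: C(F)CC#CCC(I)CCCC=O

The longest carbon chain that includes the –CHO group and the multiple bond has 10 carbons, so the parent hydride is decane.
The highest-priority functional group is an aldehyde (terminal –CHO), so the name ends in -al.
A C≡C triple bond in the chain gives the infix -yne-.
The numbering direction is chosen so that the aldehyde carbon is C-1 by definition.
With this numbering: the triple bond between C-7 and C-8; a fluoro group at C-10; an iodo group at C-5.
Substituent prefixes are cited in alphabetical order (multiplying prefixes like di-/tri- are ignored for ordering).
Putting it together: 10-fluoro-5-iododec-7-ynal.

10-fluoro-5-iododec-7-ynal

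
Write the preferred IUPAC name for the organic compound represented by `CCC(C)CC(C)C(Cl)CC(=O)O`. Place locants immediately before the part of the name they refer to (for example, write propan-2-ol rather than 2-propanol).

3-chloro-4,6-dimethyloctanoic acid

The longest chain bearing the –COOH group is 8 carbons long (octane).
A carboxylic acid (terminal –COOH) is the principal characteristic group, giving the suffix -oic acid.
Choose the numbering such that the carboxylic acid carbon is C-1 by definition.
With this numbering: a chloro group at C-3; methyl groups at C-4 and C-6.
Substituent prefixes are cited in alphabetical order (multiplying prefixes like di-/tri- are ignored for ordering).
Putting it together: 3-chloro-4,6-dimethyloctanoic acid.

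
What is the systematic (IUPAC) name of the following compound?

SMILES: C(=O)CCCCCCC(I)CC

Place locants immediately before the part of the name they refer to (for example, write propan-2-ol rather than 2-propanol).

The longest chain bearing the –CHO group is 10 carbons long (decane).
The highest-priority functional group is an aldehyde (terminal –CHO), so the name ends in -al.
Choose the numbering such that the aldehyde carbon is C-1 by definition.
That gives an iodo group at C-8.
The name is 8-iododecanal.

8-iododecanal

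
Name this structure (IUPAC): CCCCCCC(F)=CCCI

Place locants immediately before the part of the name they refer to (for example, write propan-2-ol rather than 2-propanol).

The longest carbon chain that includes the multiple bond has 10 carbons, so the parent hydride is decane.
There is one C=C double bond, indicated by the ending -ene.
The numbering direction is chosen so that numbering from this end puts the double bond at C-3 rather than C-7.
This places the double bond between C-3 and C-4; a fluoro group at C-4; an iodo group at C-1.
Substituent prefixes are cited in alphabetical order (multiplying prefixes like di-/tri- are ignored for ordering).
The name is 4-fluoro-1-iododec-3-ene.

4-fluoro-1-iododec-3-ene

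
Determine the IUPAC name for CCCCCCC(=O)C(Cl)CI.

2-chloro-1-iodononan-3-one

The longest carbon chain that includes the carbonyl has 9 carbons, so the parent hydride is nonane.
A ketone (C=O on an internal carbon) is the principal characteristic group, giving the suffix -one.
Choose the numbering such that numbering from this end puts the carbonyl group at C-3 rather than C-7.
This places the carbonyl at C-3; a chloro group at C-2; an iodo group at C-1.
Substituent prefixes are cited in alphabetical order (multiplying prefixes like di-/tri- are ignored for ordering).
Assembling the pieces gives 2-chloro-1-iodononan-3-one.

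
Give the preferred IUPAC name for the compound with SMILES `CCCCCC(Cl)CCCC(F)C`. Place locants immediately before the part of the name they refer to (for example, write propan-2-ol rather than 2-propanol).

6-chloro-2-fluoroundecane

The parent chain contains 11 carbons (undecane).
Choose the numbering such that the substituent locant set {2,6} is lower than {6,10} at the first point of difference.
With this numbering: a chloro group at C-6; a fluoro group at C-2.
Substituent prefixes are cited in alphabetical order (multiplying prefixes like di-/tri- are ignored for ordering).
The name is 6-chloro-2-fluoroundecane.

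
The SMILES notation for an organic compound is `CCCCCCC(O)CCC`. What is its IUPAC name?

decan-4-ol

The longest carbon chain that includes the –OH group has 10 carbons, so the parent hydride is decane.
The principal characteristic group is an alcohol (–OH), named with the suffix -ol.
The numbering direction is chosen so that numbering from this end puts the hydroxyl group at C-4 rather than C-7.
That gives the hydroxyl at C-4.
Assembling the pieces gives decan-4-ol.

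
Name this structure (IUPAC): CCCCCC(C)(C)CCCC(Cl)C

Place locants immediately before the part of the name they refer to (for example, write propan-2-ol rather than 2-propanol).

2-chloro-6,6-dimethylundecane

The longest carbon chain is 11 atoms: the parent is undecane.
Number the chain so that the substituent locant set {2,6,6} is lower than {6,6,10} at the first point of difference.
That gives a chloro group at C-2; two methyl groups at C-6.
The substituents are ordered alphabetically, ignoring any di-/tri- multipliers.
The name is 2-chloro-6,6-dimethylundecane.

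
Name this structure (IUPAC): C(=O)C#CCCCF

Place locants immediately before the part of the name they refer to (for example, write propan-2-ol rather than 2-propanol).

6-fluorohex-2-ynal

The longest chain bearing the –CHO group and the multiple bond is 6 carbons long (hexane).
The principal characteristic group is an aldehyde (terminal –CHO), named with the suffix -al.
A C≡C triple bond in the chain gives the infix -yne-.
Number the chain so that the aldehyde carbon is C-1 by definition.
This places the triple bond between C-2 and C-3; a fluoro group at C-6.
Putting it together: 6-fluorohex-2-ynal.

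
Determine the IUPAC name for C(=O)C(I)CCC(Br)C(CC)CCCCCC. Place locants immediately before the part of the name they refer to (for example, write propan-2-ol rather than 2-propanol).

5-bromo-6-ethyl-2-iodododecanal

The longest carbon chain that includes the –CHO group has 12 carbons, so the parent hydride is dodecane.
The highest-priority functional group is an aldehyde (terminal –CHO), so the name ends in -al.
Choose the numbering such that the aldehyde carbon is C-1 by definition.
With this numbering: a bromo group at C-5; an ethyl group at C-6; an iodo group at C-2.
Substituent prefixes are cited in alphabetical order (multiplying prefixes like di-/tri- are ignored for ordering).
The name is 5-bromo-6-ethyl-2-iodododecanal.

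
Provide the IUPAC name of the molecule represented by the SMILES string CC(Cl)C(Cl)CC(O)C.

4,5-dichlorohexan-2-ol

The longest chain bearing the –OH group is 6 carbons long (hexane).
An alcohol (–OH) is the principal characteristic group, giving the suffix -ol.
The numbering direction is chosen so that numbering from this end puts the hydroxyl group at C-2 rather than C-5.
This places the hydroxyl at C-2; chloro groups at C-4 and C-5.
The name is 4,5-dichlorohexan-2-ol.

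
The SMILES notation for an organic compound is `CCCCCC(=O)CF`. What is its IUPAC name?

1-fluoroheptan-2-one

Counting along the main chain through the carbonyl gives 7 carbons: the parent is heptane.
The principal characteristic group is a ketone (C=O on an internal carbon), named with the suffix -one.
Choose the numbering such that numbering from this end puts the carbonyl group at C-2 rather than C-6.
That gives the carbonyl at C-2; a fluoro group at C-1.
Assembling the pieces gives 1-fluoroheptan-2-one.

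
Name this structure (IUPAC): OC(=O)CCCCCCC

Counting along the main chain through the –COOH group gives 8 carbons: the parent is octane.
A carboxylic acid (terminal –COOH) is the principal characteristic group, giving the suffix -oic acid.
Choose the numbering such that the carboxylic acid carbon is C-1 by definition.
The name is octanoic acid.

octanoic acid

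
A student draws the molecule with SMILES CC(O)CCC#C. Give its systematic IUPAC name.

Counting along the main chain through the –OH group and the multiple bond gives 6 carbons: the parent is hexane.
The highest-priority functional group is an alcohol (–OH), so the name ends in -ol.
There is one C≡C triple bond, indicated by the ending -yne.
The numbering direction is chosen so that numbering from this end puts the hydroxyl group at C-2 rather than C-5.
This places the hydroxyl at C-2; the triple bond between C-5 and C-6.
The name is hex-5-yn-2-ol.

hex-5-yn-2-ol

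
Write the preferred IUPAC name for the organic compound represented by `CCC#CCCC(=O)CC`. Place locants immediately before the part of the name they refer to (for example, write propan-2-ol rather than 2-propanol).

non-6-yn-3-one

Counting along the main chain through the carbonyl and the multiple bond gives 9 carbons: the parent is nonane.
A ketone (C=O on an internal carbon) is the principal characteristic group, giving the suffix -one.
The chain contains a C≡C triple bond, so the unsaturation ending is -yne.
Number the chain so that numbering from this end puts the carbonyl group at C-3 rather than C-7.
This places the carbonyl at C-3; the triple bond between C-6 and C-7.
The name is non-6-yn-3-one.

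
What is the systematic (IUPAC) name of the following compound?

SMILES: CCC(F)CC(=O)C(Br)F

The longest chain bearing the carbonyl is 6 carbons long (hexane).
The highest-priority functional group is a ketone (C=O on an internal carbon), so the name ends in -one.
The numbering direction is chosen so that numbering from this end puts the carbonyl group at C-2 rather than C-5.
This places the carbonyl at C-2; a bromo group at C-1; fluoro groups at C-1 and C-4.
The substituents are ordered alphabetically, ignoring any di-/tri- multipliers.
The name is 1-bromo-1,4-difluorohexan-2-one.

1-bromo-1,4-difluorohexan-2-one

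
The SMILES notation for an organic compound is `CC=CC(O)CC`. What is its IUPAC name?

Counting along the main chain through the –OH group and the multiple bond gives 6 carbons: the parent is hexane.
The highest-priority functional group is an alcohol (–OH), so the name ends in -ol.
The chain contains a C=C double bond, so the unsaturation ending is -ene.
The numbering direction is chosen so that numbering from this end puts the hydroxyl group at C-3 rather than C-4.
That gives the hydroxyl at C-3; the double bond between C-4 and C-5.
Putting it together: hex-4-en-3-ol.

hex-4-en-3-ol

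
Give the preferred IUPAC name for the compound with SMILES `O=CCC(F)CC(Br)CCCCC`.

The longest chain bearing the –CHO group is 10 carbons long (decane).
An aldehyde (terminal –CHO) is the principal characteristic group, giving the suffix -al.
The numbering direction is chosen so that the aldehyde carbon is C-1 by definition.
With this numbering: a bromo group at C-5; a fluoro group at C-3.
The substituents are ordered alphabetically, ignoring any di-/tri- multipliers.
The name is 5-bromo-3-fluorodecanal.

5-bromo-3-fluorodecanal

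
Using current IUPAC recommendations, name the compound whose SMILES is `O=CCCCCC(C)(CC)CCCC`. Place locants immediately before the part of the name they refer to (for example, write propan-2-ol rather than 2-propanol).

The longest carbon chain that includes the –CHO group has 10 carbons, so the parent hydride is decane.
The highest-priority functional group is an aldehyde (terminal –CHO), so the name ends in -al.
The numbering direction is chosen so that the aldehyde carbon is C-1 by definition.
That gives an ethyl group at C-6; a methyl group at C-6.
Prefixes are listed alphabetically: ethyl, methyl.
Assembling the pieces gives 6-ethyl-6-methyldecanal.

6-ethyl-6-methyldecanal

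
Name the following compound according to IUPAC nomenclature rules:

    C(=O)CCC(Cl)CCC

Counting along the main chain through the –CHO group gives 7 carbons: the parent is heptane.
The principal characteristic group is an aldehyde (terminal –CHO), named with the suffix -al.
Number the chain so that the aldehyde carbon is C-1 by definition.
That gives a chloro group at C-4.
The name is 4-chloroheptanal.

4-chloroheptanal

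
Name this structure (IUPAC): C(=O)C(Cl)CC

Counting along the main chain through the –CHO group gives 4 carbons: the parent is butane.
The principal characteristic group is an aldehyde (terminal –CHO), named with the suffix -al.
Number the chain so that the aldehyde carbon is C-1 by definition.
That gives a chloro group at C-2.
Assembling the pieces gives 2-chlorobutanal.

2-chlorobutanal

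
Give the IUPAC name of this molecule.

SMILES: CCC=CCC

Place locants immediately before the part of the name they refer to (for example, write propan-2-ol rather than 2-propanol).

The longest chain bearing the multiple bond is 6 carbons long (hexane).
There is one C=C double bond, indicated by the ending -ene.
Numbering from either end gives identical locants here.
With this numbering: the double bond between C-3 and C-4.
Putting it together: hex-3-ene.

hex-3-ene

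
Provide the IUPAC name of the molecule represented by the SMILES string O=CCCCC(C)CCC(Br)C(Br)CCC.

Counting along the main chain through the –CHO group gives 12 carbons: the parent is dodecane.
The highest-priority functional group is an aldehyde (terminal –CHO), so the name ends in -al.
Choose the numbering such that the aldehyde carbon is C-1 by definition.
With this numbering: bromo groups at C-8 and C-9; a methyl group at C-5.
Substituent prefixes are cited in alphabetical order (multiplying prefixes like di-/tri- are ignored for ordering).
Putting it together: 8,9-dibromo-5-methyldodecanal.

8,9-dibromo-5-methyldodecanal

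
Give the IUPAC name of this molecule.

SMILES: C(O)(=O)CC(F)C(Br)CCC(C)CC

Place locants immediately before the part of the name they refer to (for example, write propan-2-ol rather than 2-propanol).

The longest chain bearing the –COOH group is 9 carbons long (nonane).
The highest-priority functional group is a carboxylic acid (terminal –COOH), so the name ends in -oic acid.
The numbering direction is chosen so that the carboxylic acid carbon is C-1 by definition.
This places a bromo group at C-4; a fluoro group at C-3; a methyl group at C-7.
The substituents are ordered alphabetically, ignoring any di-/tri- multipliers.
Assembling the pieces gives 4-bromo-3-fluoro-7-methylnonanoic acid.

4-bromo-3-fluoro-7-methylnonanoic acid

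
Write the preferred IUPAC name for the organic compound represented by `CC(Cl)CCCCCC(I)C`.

2-chloro-8-iodononane

The longest carbon chain is 9 atoms: the parent is nonane.
Number the chain so that the locant sets are identical either way, so the alphabetically earlier chloro substituent takes the lower locant (2 rather than 8).
This places a chloro group at C-2; an iodo group at C-8.
Prefixes are listed alphabetically: chloro, iodo.
Assembling the pieces gives 2-chloro-8-iodononane.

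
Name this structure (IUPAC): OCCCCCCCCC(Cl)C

The longest carbon chain that includes the –OH group has 10 carbons, so the parent hydride is decane.
The principal characteristic group is an alcohol (–OH), named with the suffix -ol.
Number the chain so that numbering from this end puts the hydroxyl group at C-1 rather than C-10.
This places the hydroxyl at C-1; a chloro group at C-9.
Putting it together: 9-chlorodecan-1-ol.

9-chlorodecan-1-ol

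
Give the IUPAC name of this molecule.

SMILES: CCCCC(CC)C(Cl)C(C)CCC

The longest continuous carbon chain has 10 atoms, so the parent hydride is decane.
Choose the numbering such that the substituent locant set {4,5,6} is lower than {5,6,7} at the first point of difference.
With this numbering: a chloro group at C-5; an ethyl group at C-6; a methyl group at C-4.
Prefixes are listed alphabetically: chloro, ethyl, methyl.
Putting it together: 5-chloro-6-ethyl-4-methyldecane.

5-chloro-6-ethyl-4-methyldecane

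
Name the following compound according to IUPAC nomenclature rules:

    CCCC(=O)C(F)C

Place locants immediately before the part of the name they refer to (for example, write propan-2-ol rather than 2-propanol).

2-fluorohexan-3-one

Counting along the main chain through the carbonyl gives 6 carbons: the parent is hexane.
The principal characteristic group is a ketone (C=O on an internal carbon), named with the suffix -one.
Number the chain so that numbering from this end puts the carbonyl group at C-3 rather than C-4.
With this numbering: the carbonyl at C-3; a fluoro group at C-2.
Putting it together: 2-fluorohexan-3-one.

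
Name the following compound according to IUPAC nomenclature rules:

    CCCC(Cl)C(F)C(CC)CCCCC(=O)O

Counting along the main chain through the –COOH group gives 11 carbons: the parent is undecane.
The highest-priority functional group is a carboxylic acid (terminal –COOH), so the name ends in -oic acid.
Choose the numbering such that the carboxylic acid carbon is C-1 by definition.
That gives a chloro group at C-8; an ethyl group at C-6; a fluoro group at C-7.
Substituent prefixes are cited in alphabetical order (multiplying prefixes like di-/tri- are ignored for ordering).
The name is 8-chloro-6-ethyl-7-fluoroundecanoic acid.

8-chloro-6-ethyl-7-fluoroundecanoic acid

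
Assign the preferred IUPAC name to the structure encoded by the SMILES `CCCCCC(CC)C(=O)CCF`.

4-ethyl-1-fluorononan-3-one

The longest carbon chain that includes the carbonyl has 9 carbons, so the parent hydride is nonane.
The principal characteristic group is a ketone (C=O on an internal carbon), named with the suffix -one.
Number the chain so that numbering from this end puts the carbonyl group at C-3 rather than C-7.
This places the carbonyl at C-3; an ethyl group at C-4; a fluoro group at C-1.
Prefixes are listed alphabetically: ethyl, fluoro.
Putting it together: 4-ethyl-1-fluorononan-3-one.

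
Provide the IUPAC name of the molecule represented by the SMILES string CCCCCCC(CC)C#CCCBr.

1-bromo-5-ethylundec-3-yne

The longest chain bearing the multiple bond is 11 carbons long (undecane).
There is one C≡C triple bond, indicated by the ending -yne.
Choose the numbering such that numbering from this end puts the triple bond at C-3 rather than C-8.
This places the triple bond between C-3 and C-4; a bromo group at C-1; an ethyl group at C-5.
The substituents are ordered alphabetically, ignoring any di-/tri- multipliers.
Putting it together: 1-bromo-5-ethylundec-3-yne.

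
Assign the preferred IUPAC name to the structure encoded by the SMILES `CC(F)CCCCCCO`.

The longest carbon chain that includes the –OH group has 8 carbons, so the parent hydride is octane.
The principal characteristic group is an alcohol (–OH), named with the suffix -ol.
Number the chain so that numbering from this end puts the hydroxyl group at C-1 rather than C-8.
This places the hydroxyl at C-1; a fluoro group at C-7.
Putting it together: 7-fluorooctan-1-ol.

7-fluorooctan-1-ol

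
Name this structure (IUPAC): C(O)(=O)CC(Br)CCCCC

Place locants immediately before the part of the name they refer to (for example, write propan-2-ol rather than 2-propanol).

3-bromooctanoic acid

The longest chain bearing the –COOH group is 8 carbons long (octane).
The highest-priority functional group is a carboxylic acid (terminal –COOH), so the name ends in -oic acid.
Number the chain so that the carboxylic acid carbon is C-1 by definition.
This places a bromo group at C-3.
Assembling the pieces gives 3-bromooctanoic acid.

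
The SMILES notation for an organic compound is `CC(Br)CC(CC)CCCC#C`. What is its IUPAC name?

Counting along the main chain through the multiple bond gives 9 carbons: the parent is nonane.
A C≡C triple bond in the chain gives the infix -yne-.
Number the chain so that numbering from this end puts the triple bond at C-1 rather than C-8.
That gives the triple bond between C-1 and C-2; a bromo group at C-8; an ethyl group at C-6.
The substituents are ordered alphabetically, ignoring any di-/tri- multipliers.
Assembling the pieces gives 8-bromo-6-ethylnon-1-yne.

8-bromo-6-ethylnon-1-yne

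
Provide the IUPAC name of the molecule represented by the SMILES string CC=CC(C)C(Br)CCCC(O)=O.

5-bromo-6-methylnon-7-enoic acid

The longest carbon chain that includes the –COOH group and the multiple bond has 9 carbons, so the parent hydride is nonane.
The highest-priority functional group is a carboxylic acid (terminal –COOH), so the name ends in -oic acid.
The chain contains a C=C double bond, so the unsaturation ending is -ene.
The numbering direction is chosen so that the carboxylic acid carbon is C-1 by definition.
That gives the double bond between C-7 and C-8; a bromo group at C-5; a methyl group at C-6.
Substituent prefixes are cited in alphabetical order (multiplying prefixes like di-/tri- are ignored for ordering).
Putting it together: 5-bromo-6-methylnon-7-enoic acid.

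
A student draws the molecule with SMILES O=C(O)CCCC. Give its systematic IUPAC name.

Counting along the main chain through the –COOH group gives 5 carbons: the parent is pentane.
The highest-priority functional group is a carboxylic acid (terminal –COOH), so the name ends in -oic acid.
Number the chain so that the carboxylic acid carbon is C-1 by definition.
The name is pentanoic acid.

pentanoic acid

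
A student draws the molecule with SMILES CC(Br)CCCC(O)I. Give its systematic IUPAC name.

5-bromo-1-iodohexan-1-ol

The longest chain bearing the –OH group is 6 carbons long (hexane).
The highest-priority functional group is an alcohol (–OH), so the name ends in -ol.
The numbering direction is chosen so that numbering from this end puts the hydroxyl group at C-1 rather than C-6.
With this numbering: the hydroxyl at C-1; a bromo group at C-5; an iodo group at C-1.
Prefixes are listed alphabetically: bromo, iodo.
Assembling the pieces gives 5-bromo-1-iodohexan-1-ol.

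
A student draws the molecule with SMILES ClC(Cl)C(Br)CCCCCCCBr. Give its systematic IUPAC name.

The parent chain contains 9 carbons (nonane).
Number the chain so that the substituent locant set {1,1,2,9} is lower than {1,8,9,9} at the first point of difference.
With this numbering: bromo groups at C-2 and C-9; two chloro groups at C-1.
The substituents are ordered alphabetically, ignoring any di-/tri- multipliers.
The name is 2,9-dibromo-1,1-dichlorononane.

2,9-dibromo-1,1-dichlorononane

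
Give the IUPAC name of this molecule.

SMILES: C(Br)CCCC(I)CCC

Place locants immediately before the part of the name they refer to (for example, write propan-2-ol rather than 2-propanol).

1-bromo-5-iodooctane

The parent chain contains 8 carbons (octane).
Choose the numbering such that the substituent locant set {1,5} is lower than {4,8} at the first point of difference.
With this numbering: a bromo group at C-1; an iodo group at C-5.
The substituents are ordered alphabetically, ignoring any di-/tri- multipliers.
The name is 1-bromo-5-iodooctane.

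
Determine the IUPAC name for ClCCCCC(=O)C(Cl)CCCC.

Counting along the main chain through the carbonyl gives 10 carbons: the parent is decane.
The principal characteristic group is a ketone (C=O on an internal carbon), named with the suffix -one.
The numbering direction is chosen so that numbering from this end puts the carbonyl group at C-5 rather than C-6.
This places the carbonyl at C-5; chloro groups at C-1 and C-6.
The name is 1,6-dichlorodecan-5-one.

1,6-dichlorodecan-5-one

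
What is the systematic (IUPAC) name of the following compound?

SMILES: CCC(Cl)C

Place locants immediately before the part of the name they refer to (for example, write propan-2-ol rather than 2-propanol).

The longest continuous carbon chain has 4 atoms, so the parent hydride is butane.
The numbering direction is chosen so that the substituent locant set {2} is lower than {3} at the first point of difference.
That gives a chloro group at C-2.
Assembling the pieces gives 2-chlorobutane.

2-chlorobutane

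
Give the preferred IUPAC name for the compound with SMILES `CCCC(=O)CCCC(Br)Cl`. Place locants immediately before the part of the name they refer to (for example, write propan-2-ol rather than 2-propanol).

Counting along the main chain through the carbonyl gives 8 carbons: the parent is octane.
A ketone (C=O on an internal carbon) is the principal characteristic group, giving the suffix -one.
The numbering direction is chosen so that numbering from this end puts the carbonyl group at C-4 rather than C-5.
With this numbering: the carbonyl at C-4; a bromo group at C-8; a chloro group at C-8.
Substituent prefixes are cited in alphabetical order (multiplying prefixes like di-/tri- are ignored for ordering).
Putting it together: 8-bromo-8-chlorooctan-4-one.

8-bromo-8-chlorooctan-4-one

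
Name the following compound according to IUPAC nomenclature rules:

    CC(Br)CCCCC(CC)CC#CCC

The longest chain bearing the multiple bond is 12 carbons long (dodecane).
The chain contains a C≡C triple bond, so the unsaturation ending is -yne.
Number the chain so that numbering from this end puts the triple bond at C-3 rather than C-9.
With this numbering: the triple bond between C-3 and C-4; a bromo group at C-11; an ethyl group at C-6.
Prefixes are listed alphabetically: bromo, ethyl.
Putting it together: 11-bromo-6-ethyldodec-3-yne.

11-bromo-6-ethyldodec-3-yne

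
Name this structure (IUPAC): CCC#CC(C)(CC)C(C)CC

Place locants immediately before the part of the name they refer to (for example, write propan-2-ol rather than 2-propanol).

5-ethyl-5,6-dimethyloct-3-yne

The longest chain bearing the multiple bond is 8 carbons long (octane).
A C≡C triple bond in the chain gives the infix -yne-.
The numbering direction is chosen so that numbering from this end puts the triple bond at C-3 rather than C-5.
With this numbering: the triple bond between C-3 and C-4; an ethyl group at C-5; methyl groups at C-5 and C-6.
Prefixes are listed alphabetically: ethyl, methyl.
Putting it together: 5-ethyl-5,6-dimethyloct-3-yne.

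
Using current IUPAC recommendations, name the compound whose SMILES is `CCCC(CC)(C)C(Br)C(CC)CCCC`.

The parent chain contains 10 carbons (decane).
Choose the numbering such that the substituent locant set {4,4,5,6} is lower than {5,6,7,7} at the first point of difference.
That gives a bromo group at C-5; ethyl groups at C-4 and C-6; a methyl group at C-4.
Prefixes are listed alphabetically: bromo, ethyl, methyl.
Putting it together: 5-bromo-4,6-diethyl-4-methyldecane.

5-bromo-4,6-diethyl-4-methyldecane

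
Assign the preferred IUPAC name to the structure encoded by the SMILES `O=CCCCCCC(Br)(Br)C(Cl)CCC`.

Counting along the main chain through the –CHO group gives 11 carbons: the parent is undecane.
The principal characteristic group is an aldehyde (terminal –CHO), named with the suffix -al.
Number the chain so that the aldehyde carbon is C-1 by definition.
With this numbering: two bromo groups at C-7; a chloro group at C-8.
Prefixes are listed alphabetically: bromo, chloro.
The name is 7,7-dibromo-8-chloroundecanal.

7,7-dibromo-8-chloroundecanal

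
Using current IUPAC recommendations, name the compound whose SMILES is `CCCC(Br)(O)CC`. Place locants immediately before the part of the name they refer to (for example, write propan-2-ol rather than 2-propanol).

3-bromohexan-3-ol

The longest carbon chain that includes the –OH group has 6 carbons, so the parent hydride is hexane.
The principal characteristic group is an alcohol (–OH), named with the suffix -ol.
The numbering direction is chosen so that numbering from this end puts the hydroxyl group at C-3 rather than C-4.
That gives the hydroxyl at C-3; a bromo group at C-3.
Putting it together: 3-bromohexan-3-ol.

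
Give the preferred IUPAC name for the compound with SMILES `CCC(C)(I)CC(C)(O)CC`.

5-iodo-3,5-dimethylheptan-3-ol

Counting along the main chain through the –OH group gives 7 carbons: the parent is heptane.
The highest-priority functional group is an alcohol (–OH), so the name ends in -ol.
Number the chain so that numbering from this end puts the hydroxyl group at C-3 rather than C-5.
With this numbering: the hydroxyl at C-3; an iodo group at C-5; methyl groups at C-3 and C-5.
Prefixes are listed alphabetically: iodo, methyl.
The name is 5-iodo-3,5-dimethylheptan-3-ol.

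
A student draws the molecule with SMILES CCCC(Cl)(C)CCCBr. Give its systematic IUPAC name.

The longest carbon chain is 7 atoms: the parent is heptane.
The numbering direction is chosen so that the substituent locant set {1,4,4} is lower than {4,4,7} at the first point of difference.
That gives a bromo group at C-1; a chloro group at C-4; a methyl group at C-4.
Substituent prefixes are cited in alphabetical order (multiplying prefixes like di-/tri- are ignored for ordering).
Putting it together: 1-bromo-4-chloro-4-methylheptane.

1-bromo-4-chloro-4-methylheptane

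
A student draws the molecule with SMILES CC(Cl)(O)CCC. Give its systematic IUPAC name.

2-chloropentan-2-ol

Counting along the main chain through the –OH group gives 5 carbons: the parent is pentane.
The principal characteristic group is an alcohol (–OH), named with the suffix -ol.
Choose the numbering such that numbering from this end puts the hydroxyl group at C-2 rather than C-4.
That gives the hydroxyl at C-2; a chloro group at C-2.
Assembling the pieces gives 2-chloropentan-2-ol.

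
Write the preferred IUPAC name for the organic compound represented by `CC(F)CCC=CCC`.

7-fluorooct-3-ene

Counting along the main chain through the multiple bond gives 8 carbons: the parent is octane.
The chain contains a C=C double bond, so the unsaturation ending is -ene.
The numbering direction is chosen so that numbering from this end puts the double bond at C-3 rather than C-5.
That gives the double bond between C-3 and C-4; a fluoro group at C-7.
Putting it together: 7-fluorooct-3-ene.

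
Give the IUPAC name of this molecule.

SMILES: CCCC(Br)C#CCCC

6-bromonon-4-yne

Counting along the main chain through the multiple bond gives 9 carbons: the parent is nonane.
The chain contains a C≡C triple bond, so the unsaturation ending is -yne.
The numbering direction is chosen so that numbering from this end puts the triple bond at C-4 rather than C-5.
With this numbering: the triple bond between C-4 and C-5; a bromo group at C-6.
The name is 6-bromonon-4-yne.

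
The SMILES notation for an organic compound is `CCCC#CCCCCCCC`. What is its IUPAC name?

dodec-4-yne

Counting along the main chain through the multiple bond gives 12 carbons: the parent is dodecane.
The chain contains a C≡C triple bond, so the unsaturation ending is -yne.
Number the chain so that numbering from this end puts the triple bond at C-4 rather than C-8.
This places the triple bond between C-4 and C-5.
The name is dodec-4-yne.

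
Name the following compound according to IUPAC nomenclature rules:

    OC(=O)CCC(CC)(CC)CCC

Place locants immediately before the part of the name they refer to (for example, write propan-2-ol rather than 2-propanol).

The longest chain bearing the –COOH group is 7 carbons long (heptane).
The highest-priority functional group is a carboxylic acid (terminal –COOH), so the name ends in -oic acid.
The numbering direction is chosen so that the carboxylic acid carbon is C-1 by definition.
This places two ethyl groups at C-4.
The name is 4,4-diethylheptanoic acid.

4,4-diethylheptanoic acid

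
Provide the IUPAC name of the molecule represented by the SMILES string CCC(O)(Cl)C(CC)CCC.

The longest carbon chain that includes the –OH group has 7 carbons, so the parent hydride is heptane.
The highest-priority functional group is an alcohol (–OH), so the name ends in -ol.
The numbering direction is chosen so that numbering from this end puts the hydroxyl group at C-3 rather than C-5.
This places the hydroxyl at C-3; a chloro group at C-3; an ethyl group at C-4.
The substituents are ordered alphabetically, ignoring any di-/tri- multipliers.
Putting it together: 3-chloro-4-ethylheptan-3-ol.

3-chloro-4-ethylheptan-3-ol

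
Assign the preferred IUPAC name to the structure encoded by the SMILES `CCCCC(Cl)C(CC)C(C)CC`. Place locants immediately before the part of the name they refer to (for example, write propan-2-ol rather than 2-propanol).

The longest carbon chain is 9 atoms: the parent is nonane.
Choose the numbering such that the substituent locant set {3,4,5} is lower than {5,6,7} at the first point of difference.
That gives a chloro group at C-5; an ethyl group at C-4; a methyl group at C-3.
The substituents are ordered alphabetically, ignoring any di-/tri- multipliers.
Assembling the pieces gives 5-chloro-4-ethyl-3-methylnonane.

5-chloro-4-ethyl-3-methylnonane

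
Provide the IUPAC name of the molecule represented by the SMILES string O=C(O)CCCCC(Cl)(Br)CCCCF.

Counting along the main chain through the –COOH group gives 10 carbons: the parent is decane.
The highest-priority functional group is a carboxylic acid (terminal –COOH), so the name ends in -oic acid.
The numbering direction is chosen so that the carboxylic acid carbon is C-1 by definition.
This places a bromo group at C-6; a chloro group at C-6; a fluoro group at C-10.
Substituent prefixes are cited in alphabetical order (multiplying prefixes like di-/tri- are ignored for ordering).
The name is 6-bromo-6-chloro-10-fluorodecanoic acid.

6-bromo-6-chloro-10-fluorodecanoic acid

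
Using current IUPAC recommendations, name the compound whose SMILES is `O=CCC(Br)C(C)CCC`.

3-bromo-4-methylheptanal

The longest chain bearing the –CHO group is 7 carbons long (heptane).
An aldehyde (terminal –CHO) is the principal characteristic group, giving the suffix -al.
Choose the numbering such that the aldehyde carbon is C-1 by definition.
With this numbering: a bromo group at C-3; a methyl group at C-4.
The substituents are ordered alphabetically, ignoring any di-/tri- multipliers.
Assembling the pieces gives 3-bromo-4-methylheptanal.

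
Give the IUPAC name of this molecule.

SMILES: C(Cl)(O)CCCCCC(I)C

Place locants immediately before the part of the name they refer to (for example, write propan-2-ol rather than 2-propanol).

1-chloro-7-iodooctan-1-ol

The longest carbon chain that includes the –OH group has 8 carbons, so the parent hydride is octane.
The highest-priority functional group is an alcohol (–OH), so the name ends in -ol.
Number the chain so that numbering from this end puts the hydroxyl group at C-1 rather than C-8.
With this numbering: the hydroxyl at C-1; a chloro group at C-1; an iodo group at C-7.
The substituents are ordered alphabetically, ignoring any di-/tri- multipliers.
Putting it together: 1-chloro-7-iodooctan-1-ol.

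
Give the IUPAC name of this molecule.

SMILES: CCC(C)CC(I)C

The longest carbon chain is 6 atoms: the parent is hexane.
The numbering direction is chosen so that the substituent locant set {2,4} is lower than {3,5} at the first point of difference.
With this numbering: an iodo group at C-2; a methyl group at C-4.
Prefixes are listed alphabetically: iodo, methyl.
The name is 2-iodo-4-methylhexane.

2-iodo-4-methylhexane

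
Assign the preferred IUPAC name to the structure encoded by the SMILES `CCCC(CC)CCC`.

The longest carbon chain is 7 atoms: the parent is heptane.
Numbering from either end gives identical locants here.
This places an ethyl group at C-4.
The name is 4-ethylheptane.

4-ethylheptane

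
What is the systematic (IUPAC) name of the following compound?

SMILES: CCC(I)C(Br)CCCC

4-bromo-3-iodooctane

The parent chain contains 8 carbons (octane).
Choose the numbering such that the substituent locant set {3,4} is lower than {5,6} at the first point of difference.
That gives a bromo group at C-4; an iodo group at C-3.
The substituents are ordered alphabetically, ignoring any di-/tri- multipliers.
The name is 4-bromo-3-iodooctane.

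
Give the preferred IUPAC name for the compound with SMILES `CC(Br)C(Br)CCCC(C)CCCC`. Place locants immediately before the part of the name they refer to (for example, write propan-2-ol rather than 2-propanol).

2,3-dibromo-7-methylundecane

The longest carbon chain is 11 atoms: the parent is undecane.
Choose the numbering such that the substituent locant set {2,3,7} is lower than {5,9,10} at the first point of difference.
This places bromo groups at C-2 and C-3; a methyl group at C-7.
Substituent prefixes are cited in alphabetical order (multiplying prefixes like di-/tri- are ignored for ordering).
The name is 2,3-dibromo-7-methylundecane.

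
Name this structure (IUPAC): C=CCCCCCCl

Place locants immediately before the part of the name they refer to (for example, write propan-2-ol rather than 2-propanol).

7-chlorohept-1-ene

The longest chain bearing the multiple bond is 7 carbons long (heptane).
There is one C=C double bond, indicated by the ending -ene.
The numbering direction is chosen so that numbering from this end puts the double bond at C-1 rather than C-6.
This places the double bond between C-1 and C-2; a chloro group at C-7.
Assembling the pieces gives 7-chlorohept-1-ene.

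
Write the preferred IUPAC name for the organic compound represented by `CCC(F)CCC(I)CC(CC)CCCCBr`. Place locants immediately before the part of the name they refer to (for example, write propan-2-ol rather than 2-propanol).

The parent chain contains 12 carbons (dodecane).
Number the chain so that the substituent locant set {1,5,7,10} is lower than {3,6,8,12} at the first point of difference.
With this numbering: a bromo group at C-1; an ethyl group at C-5; a fluoro group at C-10; an iodo group at C-7.
Substituent prefixes are cited in alphabetical order (multiplying prefixes like di-/tri- are ignored for ordering).
Assembling the pieces gives 1-bromo-5-ethyl-10-fluoro-7-iodododecane.

1-bromo-5-ethyl-10-fluoro-7-iodododecane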